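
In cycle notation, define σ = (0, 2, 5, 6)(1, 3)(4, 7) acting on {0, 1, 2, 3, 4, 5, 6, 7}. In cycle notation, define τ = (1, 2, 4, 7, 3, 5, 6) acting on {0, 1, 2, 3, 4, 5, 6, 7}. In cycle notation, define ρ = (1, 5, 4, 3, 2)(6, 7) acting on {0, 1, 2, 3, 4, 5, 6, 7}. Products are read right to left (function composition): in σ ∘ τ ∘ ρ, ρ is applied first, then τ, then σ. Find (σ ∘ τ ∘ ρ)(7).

Apply the permutations in order: ρ(7) = 6, then τ(6) = 1, then σ(1) = 3. So (σ ∘ τ ∘ ρ)(7) = 3.

3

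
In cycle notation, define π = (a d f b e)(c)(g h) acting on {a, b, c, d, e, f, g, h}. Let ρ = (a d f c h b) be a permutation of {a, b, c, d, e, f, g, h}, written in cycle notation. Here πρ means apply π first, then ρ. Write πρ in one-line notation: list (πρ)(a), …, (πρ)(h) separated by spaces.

f e h c d a b g

Chase each element through π then ρ: a → d → f; b → e → e; c → c → h; d → f → c; e → a → d; f → b → a; g → h → b; h → g → g.
Collecting the images, πρ = [f e h c d a b g].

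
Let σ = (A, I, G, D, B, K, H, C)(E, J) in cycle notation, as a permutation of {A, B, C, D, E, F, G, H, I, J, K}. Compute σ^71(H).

K

H lies in the 8-cycle (A, I, G, D, B, K, H, C).
Since the cycle has length 8, σ^71 acts on it the same as σ^7 (71 mod 8 = 7).
Advancing 7 steps from H: H → C → A → I → G → D → B → K.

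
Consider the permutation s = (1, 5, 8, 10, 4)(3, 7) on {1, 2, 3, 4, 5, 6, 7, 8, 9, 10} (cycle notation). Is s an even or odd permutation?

The cycle lengths are 5, 2, 1, 1, 1.
A cycle of length ℓ contributes ℓ−1 transpositions, so s is a product of 4 + 1 = 5 transpositions — odd.

odd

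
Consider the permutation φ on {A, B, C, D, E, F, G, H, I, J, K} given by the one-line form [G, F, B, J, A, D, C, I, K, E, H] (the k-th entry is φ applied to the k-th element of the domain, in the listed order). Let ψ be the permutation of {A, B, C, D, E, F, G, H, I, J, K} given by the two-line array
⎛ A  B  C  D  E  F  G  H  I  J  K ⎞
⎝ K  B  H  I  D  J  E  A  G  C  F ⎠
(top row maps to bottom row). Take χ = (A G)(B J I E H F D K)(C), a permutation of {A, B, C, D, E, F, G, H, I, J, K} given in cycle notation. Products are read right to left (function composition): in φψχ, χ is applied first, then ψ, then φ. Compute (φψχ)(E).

Chase E: χ(E) = H; ψ(H) = A; φ(A) = G. Hence (φψχ)(E) = G.

G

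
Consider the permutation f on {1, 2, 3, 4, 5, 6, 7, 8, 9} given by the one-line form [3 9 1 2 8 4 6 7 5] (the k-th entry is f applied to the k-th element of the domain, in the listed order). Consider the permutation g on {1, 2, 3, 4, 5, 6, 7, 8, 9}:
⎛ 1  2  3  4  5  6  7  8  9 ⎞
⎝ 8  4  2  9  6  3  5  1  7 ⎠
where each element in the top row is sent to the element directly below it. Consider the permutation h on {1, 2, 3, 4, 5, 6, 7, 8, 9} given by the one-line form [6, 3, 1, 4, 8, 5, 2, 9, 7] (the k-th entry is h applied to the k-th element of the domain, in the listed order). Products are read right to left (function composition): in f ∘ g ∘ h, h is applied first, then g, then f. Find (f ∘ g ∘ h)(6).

Apply the permutations in order: h(6) = 5, then g(5) = 6, then f(6) = 4. So (f ∘ g ∘ h)(6) = 4.

4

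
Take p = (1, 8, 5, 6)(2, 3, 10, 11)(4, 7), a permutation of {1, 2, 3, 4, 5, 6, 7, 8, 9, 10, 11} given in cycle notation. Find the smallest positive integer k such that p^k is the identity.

4

The disjoint cycles have lengths 4, 4, 2, 1.
The order of p is the least common multiple of its cycle lengths: lcm(4, 4, 2) = 4.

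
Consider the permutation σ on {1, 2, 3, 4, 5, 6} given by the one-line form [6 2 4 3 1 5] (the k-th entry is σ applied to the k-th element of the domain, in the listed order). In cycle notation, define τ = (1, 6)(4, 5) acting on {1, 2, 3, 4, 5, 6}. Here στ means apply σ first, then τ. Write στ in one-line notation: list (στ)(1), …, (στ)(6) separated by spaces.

(στ)(x) = τ(σ(x)). Computing each image: τ(σ(1)) = τ(6) = 1, τ(σ(2)) = τ(2) = 2, τ(σ(3)) = τ(4) = 5, τ(σ(4)) = τ(3) = 3, τ(σ(5)) = τ(1) = 6, τ(σ(6)) = τ(5) = 4.
Hence στ = [1 2 5 3 6 4].

1 2 5 3 6 4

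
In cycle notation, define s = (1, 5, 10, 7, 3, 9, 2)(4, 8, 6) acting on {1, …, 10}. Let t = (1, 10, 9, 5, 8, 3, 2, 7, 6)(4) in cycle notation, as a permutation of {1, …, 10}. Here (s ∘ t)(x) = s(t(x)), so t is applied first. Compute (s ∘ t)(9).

10

(s ∘ t)(9) = s(t(9)). t(9) = 5, then s(5) = 10. So (s ∘ t)(9) = 10.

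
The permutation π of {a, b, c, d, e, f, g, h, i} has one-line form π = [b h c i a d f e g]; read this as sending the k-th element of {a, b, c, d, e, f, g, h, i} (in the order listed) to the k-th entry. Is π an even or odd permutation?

even

In disjoint-cycle form the cycle lengths are 4, 4, 1.
A cycle of length ℓ contributes ℓ−1 transpositions, so π is a product of 3 + 3 = 6 transpositions — even.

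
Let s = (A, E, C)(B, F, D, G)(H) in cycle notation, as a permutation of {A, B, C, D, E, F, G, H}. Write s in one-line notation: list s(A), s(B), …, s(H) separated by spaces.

E F A G C D B H

Each element maps to the next entry in its cycle (wrapping to the front): A→E, B→F, C→A, D→G, E→C, F→D, G→B, H→H.
Listing these in domain order gives E F A G C D B H.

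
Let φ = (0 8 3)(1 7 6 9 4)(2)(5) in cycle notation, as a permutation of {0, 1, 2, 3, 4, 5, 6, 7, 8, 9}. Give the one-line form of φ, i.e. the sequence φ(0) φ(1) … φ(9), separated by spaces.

8 7 2 0 1 5 9 6 3 4

Each element maps to the next entry in its cycle (wrapping to the front): 0→8, 1→7, 2→2, 3→0, 4→1, 5→5, 6→9, 7→6, 8→3, 9→4.
Listing these in domain order gives 8 7 2 0 1 5 9 6 3 4.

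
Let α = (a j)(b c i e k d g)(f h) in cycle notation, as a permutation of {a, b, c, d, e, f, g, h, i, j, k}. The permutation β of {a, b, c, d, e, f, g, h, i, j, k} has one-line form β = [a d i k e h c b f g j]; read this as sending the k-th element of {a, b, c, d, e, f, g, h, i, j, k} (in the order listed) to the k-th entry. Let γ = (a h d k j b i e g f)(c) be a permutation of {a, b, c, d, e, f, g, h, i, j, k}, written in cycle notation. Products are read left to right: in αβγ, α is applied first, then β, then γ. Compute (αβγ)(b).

e

Apply the permutations in order: α(b) = c, then β(c) = i, then γ(i) = e. So (αβγ)(b) = e.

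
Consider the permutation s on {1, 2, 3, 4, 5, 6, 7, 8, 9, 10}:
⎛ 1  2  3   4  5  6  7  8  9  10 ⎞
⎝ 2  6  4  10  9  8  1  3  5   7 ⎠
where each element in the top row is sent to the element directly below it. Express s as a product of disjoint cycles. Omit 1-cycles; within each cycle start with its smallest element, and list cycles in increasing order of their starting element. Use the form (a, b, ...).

(1, 2, 6, 8, 3, 4, 10, 7)(5, 9)

Iterating s from 1 gives 1 → 2 → 6 → 8 → 3 → 4 → 10 → 7 → 1; that is the 8-cycle (1, 2, 6, 8, 3, 4, 10, 7).
Repeating from the next unused element and collecting all non-trivial cycles gives (1, 2, 6, 8, 3, 4, 10, 7)(5, 9).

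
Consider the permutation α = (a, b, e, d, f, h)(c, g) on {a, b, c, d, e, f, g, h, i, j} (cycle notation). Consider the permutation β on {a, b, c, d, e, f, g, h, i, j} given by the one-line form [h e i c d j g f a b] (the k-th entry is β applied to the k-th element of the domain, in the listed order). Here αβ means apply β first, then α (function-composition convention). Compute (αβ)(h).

h

β(h) = f, then α(f) = h; composing gives (αβ)(h) = h.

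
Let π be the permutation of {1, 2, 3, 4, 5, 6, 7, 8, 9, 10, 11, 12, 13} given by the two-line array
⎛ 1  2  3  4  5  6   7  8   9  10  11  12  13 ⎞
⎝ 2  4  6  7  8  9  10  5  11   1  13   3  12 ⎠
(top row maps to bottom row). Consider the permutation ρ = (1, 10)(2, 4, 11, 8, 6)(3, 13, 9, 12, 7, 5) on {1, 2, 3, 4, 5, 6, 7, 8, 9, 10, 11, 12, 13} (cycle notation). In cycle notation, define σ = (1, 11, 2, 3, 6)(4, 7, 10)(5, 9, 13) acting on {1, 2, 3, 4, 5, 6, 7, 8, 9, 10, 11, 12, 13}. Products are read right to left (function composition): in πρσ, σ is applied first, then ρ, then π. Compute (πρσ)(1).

Apply the permutations in order: σ(1) = 11, then ρ(11) = 8, then π(8) = 5. So (πρσ)(1) = 5.

5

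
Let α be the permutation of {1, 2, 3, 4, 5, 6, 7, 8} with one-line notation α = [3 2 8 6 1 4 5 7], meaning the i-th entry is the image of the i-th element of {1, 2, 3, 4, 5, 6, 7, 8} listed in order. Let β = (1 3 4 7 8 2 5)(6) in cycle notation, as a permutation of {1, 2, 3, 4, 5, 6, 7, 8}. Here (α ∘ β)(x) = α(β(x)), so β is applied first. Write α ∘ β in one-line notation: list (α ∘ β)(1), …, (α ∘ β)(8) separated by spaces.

8 1 6 5 3 4 7 2

For each element, apply β then α: 1 → 3 → 8; 2 → 5 → 1; 3 → 4 → 6; 4 → 7 → 5; 5 → 1 → 3; 6 → 6 → 4; 7 → 8 → 7; 8 → 2 → 2.
So α ∘ β in one-line form is 8 1 6 5 3 4 7 2.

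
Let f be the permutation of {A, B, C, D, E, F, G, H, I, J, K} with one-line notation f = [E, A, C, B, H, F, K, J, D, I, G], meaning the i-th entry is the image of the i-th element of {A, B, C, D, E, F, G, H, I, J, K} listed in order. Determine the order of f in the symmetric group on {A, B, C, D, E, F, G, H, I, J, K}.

Writing f as disjoint cycles, the cycle lengths are 7, 2, 1, 1.
The order is lcm(7, 2) = 14.

14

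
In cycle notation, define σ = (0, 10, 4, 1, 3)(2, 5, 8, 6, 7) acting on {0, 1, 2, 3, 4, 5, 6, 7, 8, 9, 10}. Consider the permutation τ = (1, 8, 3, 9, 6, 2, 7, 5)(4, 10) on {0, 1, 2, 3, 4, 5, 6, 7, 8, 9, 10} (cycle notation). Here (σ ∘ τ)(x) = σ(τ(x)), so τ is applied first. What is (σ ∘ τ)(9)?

7

(σ ∘ τ)(9) = σ(τ(9)). τ(9) = 6, then σ(6) = 7. So (σ ∘ τ)(9) = 7.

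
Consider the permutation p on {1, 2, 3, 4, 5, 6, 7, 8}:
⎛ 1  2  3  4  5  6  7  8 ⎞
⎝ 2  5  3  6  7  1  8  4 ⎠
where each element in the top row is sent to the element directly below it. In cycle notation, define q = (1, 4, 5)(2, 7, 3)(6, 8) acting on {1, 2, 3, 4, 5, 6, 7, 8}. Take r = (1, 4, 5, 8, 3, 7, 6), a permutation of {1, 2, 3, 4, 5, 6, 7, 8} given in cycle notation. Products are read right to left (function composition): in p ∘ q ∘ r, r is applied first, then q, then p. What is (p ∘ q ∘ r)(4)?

(p ∘ q ∘ r)(4) = p(q(r(4))). r(4) = 5, then q(5) = 1, then p(1) = 2, so the result is 2.

2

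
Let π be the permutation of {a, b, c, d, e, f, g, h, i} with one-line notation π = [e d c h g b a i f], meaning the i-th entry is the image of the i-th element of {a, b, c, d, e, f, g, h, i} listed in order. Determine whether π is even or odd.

even

In disjoint-cycle form the cycle lengths are 5, 3, 1.
A cycle of length ℓ contributes ℓ−1 transpositions, so π is a product of 4 + 2 = 6 transpositions — even.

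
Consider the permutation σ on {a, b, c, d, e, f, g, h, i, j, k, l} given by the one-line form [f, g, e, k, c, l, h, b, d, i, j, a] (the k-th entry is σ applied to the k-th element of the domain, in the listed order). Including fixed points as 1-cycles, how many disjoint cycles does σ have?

4

The cycle decomposition is (a f l)(b g h)(c e)(d k j i), which has 4 cycles (counting 1-cycles).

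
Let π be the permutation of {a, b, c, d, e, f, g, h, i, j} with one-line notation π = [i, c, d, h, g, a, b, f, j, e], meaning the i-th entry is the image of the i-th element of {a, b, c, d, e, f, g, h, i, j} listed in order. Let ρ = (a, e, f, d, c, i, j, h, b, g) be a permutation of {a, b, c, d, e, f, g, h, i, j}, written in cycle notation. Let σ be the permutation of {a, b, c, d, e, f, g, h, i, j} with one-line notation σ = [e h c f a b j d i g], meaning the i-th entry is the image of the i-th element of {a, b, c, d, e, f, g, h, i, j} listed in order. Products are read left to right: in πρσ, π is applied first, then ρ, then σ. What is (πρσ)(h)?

Chase h: π(h) = f; ρ(f) = d; σ(d) = f. Hence (πρσ)(h) = f.

f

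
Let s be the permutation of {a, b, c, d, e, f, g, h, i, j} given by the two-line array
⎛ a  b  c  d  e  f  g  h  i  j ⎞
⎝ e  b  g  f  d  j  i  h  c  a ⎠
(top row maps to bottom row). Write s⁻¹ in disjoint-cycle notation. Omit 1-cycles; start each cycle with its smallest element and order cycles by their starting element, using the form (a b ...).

The cycle decomposition of s is (a e d f j)(c g i).
The inverse reverses every cycle; in canonical form, s⁻¹ = (a j f d e)(c i g).

(a j f d e)(c i g)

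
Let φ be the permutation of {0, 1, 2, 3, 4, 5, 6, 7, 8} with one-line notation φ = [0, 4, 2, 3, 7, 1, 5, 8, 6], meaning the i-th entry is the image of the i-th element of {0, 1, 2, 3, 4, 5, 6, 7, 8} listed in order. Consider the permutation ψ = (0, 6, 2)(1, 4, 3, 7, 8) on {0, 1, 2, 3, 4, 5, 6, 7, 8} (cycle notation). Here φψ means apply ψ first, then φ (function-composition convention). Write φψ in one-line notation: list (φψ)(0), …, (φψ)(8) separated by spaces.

For each element, apply ψ then φ: 0 → 6 → 5; 1 → 4 → 7; 2 → 0 → 0; 3 → 7 → 8; 4 → 3 → 3; 5 → 5 → 1; 6 → 2 → 2; 7 → 8 → 6; 8 → 1 → 4.
Collecting the images, φψ = [5 7 0 8 3 1 2 6 4].

5 7 0 8 3 1 2 6 4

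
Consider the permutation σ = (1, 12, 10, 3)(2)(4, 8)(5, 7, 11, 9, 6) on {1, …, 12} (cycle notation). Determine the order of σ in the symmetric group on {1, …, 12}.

20

The cycle type of σ is (5, 4, 2, 1).
Since disjoint cycles commute, ord(σ) = lcm(5, 4, 2) = 20.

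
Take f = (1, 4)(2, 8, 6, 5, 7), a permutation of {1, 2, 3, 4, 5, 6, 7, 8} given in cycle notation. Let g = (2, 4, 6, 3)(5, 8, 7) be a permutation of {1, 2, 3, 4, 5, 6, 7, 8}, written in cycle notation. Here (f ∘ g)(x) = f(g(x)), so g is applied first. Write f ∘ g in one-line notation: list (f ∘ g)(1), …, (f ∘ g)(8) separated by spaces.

(f ∘ g)(x) = f(g(x)). Computing each image: f(g(1)) = f(1) = 4, f(g(2)) = f(4) = 1, f(g(3)) = f(2) = 8, f(g(4)) = f(6) = 5, f(g(5)) = f(8) = 6, f(g(6)) = f(3) = 3, f(g(7)) = f(5) = 7, f(g(8)) = f(7) = 2.
Hence f ∘ g = [4 1 8 5 6 3 7 2].

4 1 8 5 6 3 7 2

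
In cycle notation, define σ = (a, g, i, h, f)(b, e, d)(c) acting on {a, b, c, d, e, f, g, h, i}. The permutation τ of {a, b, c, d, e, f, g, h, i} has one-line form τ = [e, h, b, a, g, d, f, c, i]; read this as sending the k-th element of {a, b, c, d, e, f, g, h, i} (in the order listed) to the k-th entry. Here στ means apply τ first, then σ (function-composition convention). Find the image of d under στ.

g

First apply τ: τ(d) = a, then σ(a) = g. Thus (στ)(d) = g.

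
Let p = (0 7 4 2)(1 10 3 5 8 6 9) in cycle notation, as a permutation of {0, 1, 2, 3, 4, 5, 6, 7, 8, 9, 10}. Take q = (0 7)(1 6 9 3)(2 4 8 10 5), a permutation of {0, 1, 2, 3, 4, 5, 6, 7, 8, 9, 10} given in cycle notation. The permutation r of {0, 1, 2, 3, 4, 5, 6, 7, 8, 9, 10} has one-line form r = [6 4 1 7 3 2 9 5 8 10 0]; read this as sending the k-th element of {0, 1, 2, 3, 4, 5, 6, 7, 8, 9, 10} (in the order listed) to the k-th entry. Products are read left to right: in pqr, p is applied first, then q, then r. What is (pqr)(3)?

1

Chase 3: p(3) = 5; q(5) = 2; r(2) = 1. Hence (pqr)(3) = 1.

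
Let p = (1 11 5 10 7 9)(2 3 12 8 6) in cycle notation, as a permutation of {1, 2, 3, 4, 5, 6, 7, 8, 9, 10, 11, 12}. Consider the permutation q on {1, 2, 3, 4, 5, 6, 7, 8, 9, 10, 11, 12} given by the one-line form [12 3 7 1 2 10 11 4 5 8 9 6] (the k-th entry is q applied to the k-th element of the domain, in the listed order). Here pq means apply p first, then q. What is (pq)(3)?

First apply p: p(3) = 12, then q(12) = 6. Thus (pq)(3) = 6.

6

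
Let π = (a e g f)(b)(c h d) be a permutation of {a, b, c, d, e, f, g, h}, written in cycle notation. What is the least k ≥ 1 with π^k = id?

The cycle type of π is (4, 3, 1).
The order is lcm(4, 3) = 12.

12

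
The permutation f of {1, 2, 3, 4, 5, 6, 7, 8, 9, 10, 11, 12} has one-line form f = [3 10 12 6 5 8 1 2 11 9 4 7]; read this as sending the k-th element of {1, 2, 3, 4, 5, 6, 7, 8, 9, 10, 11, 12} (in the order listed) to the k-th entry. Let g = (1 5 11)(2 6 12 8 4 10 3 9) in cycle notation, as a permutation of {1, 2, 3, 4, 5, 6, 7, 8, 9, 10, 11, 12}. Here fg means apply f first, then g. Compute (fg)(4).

First apply f: f(4) = 6, then g(6) = 12. Thus (fg)(4) = 12.

12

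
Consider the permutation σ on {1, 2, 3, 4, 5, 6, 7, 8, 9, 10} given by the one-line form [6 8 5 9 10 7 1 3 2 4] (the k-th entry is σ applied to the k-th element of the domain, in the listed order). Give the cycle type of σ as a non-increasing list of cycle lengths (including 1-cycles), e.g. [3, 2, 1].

The disjoint cycles are (1 6 7)(2 8 3 5 10 4 9), with lengths 7, 3 in non-increasing order.

[7, 3]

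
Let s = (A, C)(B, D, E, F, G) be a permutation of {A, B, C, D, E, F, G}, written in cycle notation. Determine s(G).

B

G appears in (B, D, E, F, G); the next entry (wrapping around) is B.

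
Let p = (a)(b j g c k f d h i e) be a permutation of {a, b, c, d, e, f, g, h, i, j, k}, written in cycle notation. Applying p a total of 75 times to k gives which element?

k lies in the 10-cycle (b j g c k f d h i e).
On a 10-cycle, p^10 is the identity, so p^75 = p^5 there (75 ≡ 5 mod 10).
Advancing 5 steps from k: k → f → d → h → i → e.

e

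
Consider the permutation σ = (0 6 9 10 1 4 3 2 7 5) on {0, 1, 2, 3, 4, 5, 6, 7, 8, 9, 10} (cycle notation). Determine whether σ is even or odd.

The cycle lengths are 10, 1.
A cycle is odd iff its length is even; σ has 1 even-length cycle, so sgn(σ) = (−1)^1 and σ is odd.

odd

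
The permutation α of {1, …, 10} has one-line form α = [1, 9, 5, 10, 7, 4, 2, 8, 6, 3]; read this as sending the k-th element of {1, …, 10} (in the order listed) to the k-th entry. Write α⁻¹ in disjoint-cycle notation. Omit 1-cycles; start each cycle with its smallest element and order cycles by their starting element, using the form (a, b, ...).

First write α in disjoint cycles: (2, 9, 6, 4, 10, 3, 5, 7).
The inverse reverses every cycle; in canonical form, α⁻¹ = (2, 7, 5, 3, 10, 4, 6, 9).

(2, 7, 5, 3, 10, 4, 6, 9)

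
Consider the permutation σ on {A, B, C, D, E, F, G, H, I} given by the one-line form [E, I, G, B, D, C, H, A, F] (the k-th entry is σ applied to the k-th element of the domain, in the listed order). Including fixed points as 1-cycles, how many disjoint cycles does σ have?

1

The cycle decomposition is (A E D B I F C G H), which has 1 cycle (counting 1-cycles).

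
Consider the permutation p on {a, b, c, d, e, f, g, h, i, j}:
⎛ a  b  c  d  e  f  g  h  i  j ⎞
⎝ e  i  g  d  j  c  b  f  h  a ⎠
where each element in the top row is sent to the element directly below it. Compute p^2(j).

Tracing j → a → … returns to j after 3 steps, so j lies in a 3-cycle (a e j).
Stepping 2 places around the cycle: j → a → e.

e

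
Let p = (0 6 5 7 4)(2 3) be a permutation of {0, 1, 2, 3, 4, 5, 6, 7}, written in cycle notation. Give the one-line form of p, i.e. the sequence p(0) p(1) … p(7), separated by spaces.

Each element maps to the next entry in its cycle (wrapping to the front): 0→6, 1→1, 2→3, 3→2, 4→0, 5→7, 6→5, 7→4.
Listing these in domain order gives 6 1 3 2 0 7 5 4.

6 1 3 2 0 7 5 4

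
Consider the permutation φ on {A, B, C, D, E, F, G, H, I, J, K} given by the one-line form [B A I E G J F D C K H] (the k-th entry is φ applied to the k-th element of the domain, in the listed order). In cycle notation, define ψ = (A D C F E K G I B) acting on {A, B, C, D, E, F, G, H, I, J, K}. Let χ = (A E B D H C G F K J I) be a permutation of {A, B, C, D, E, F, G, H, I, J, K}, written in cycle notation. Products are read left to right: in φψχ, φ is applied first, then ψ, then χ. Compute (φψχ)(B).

H

(φψχ)(B) = χ(ψ(φ(B))). φ(B) = A, then ψ(A) = D, then χ(D) = H, so the result is H.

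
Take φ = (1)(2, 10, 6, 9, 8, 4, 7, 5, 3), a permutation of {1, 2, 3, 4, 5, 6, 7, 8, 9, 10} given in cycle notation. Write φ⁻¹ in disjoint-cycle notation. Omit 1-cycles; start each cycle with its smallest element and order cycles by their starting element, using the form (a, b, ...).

(2, 3, 5, 7, 4, 8, 9, 6, 10)

If φ sends a → b within a cycle, φ⁻¹ sends b → a; equivalently, reverse each cycle.
After reversing and putting each cycle's least element first, φ⁻¹ = (2, 3, 5, 7, 4, 8, 9, 6, 10).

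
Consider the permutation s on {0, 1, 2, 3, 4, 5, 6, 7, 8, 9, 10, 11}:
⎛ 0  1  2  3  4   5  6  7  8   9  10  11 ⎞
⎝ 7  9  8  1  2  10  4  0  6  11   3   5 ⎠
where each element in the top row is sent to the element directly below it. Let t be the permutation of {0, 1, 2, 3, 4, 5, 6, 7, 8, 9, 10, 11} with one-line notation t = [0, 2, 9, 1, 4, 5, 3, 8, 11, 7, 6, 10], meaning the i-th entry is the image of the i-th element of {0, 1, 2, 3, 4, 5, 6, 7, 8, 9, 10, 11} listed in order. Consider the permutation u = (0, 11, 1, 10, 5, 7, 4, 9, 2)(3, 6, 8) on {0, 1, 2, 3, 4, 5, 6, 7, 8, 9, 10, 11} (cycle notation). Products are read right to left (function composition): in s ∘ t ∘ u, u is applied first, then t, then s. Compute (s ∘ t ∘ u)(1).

4

Chase 1: u(1) = 10; t(10) = 6; s(6) = 4. Hence (s ∘ t ∘ u)(1) = 4.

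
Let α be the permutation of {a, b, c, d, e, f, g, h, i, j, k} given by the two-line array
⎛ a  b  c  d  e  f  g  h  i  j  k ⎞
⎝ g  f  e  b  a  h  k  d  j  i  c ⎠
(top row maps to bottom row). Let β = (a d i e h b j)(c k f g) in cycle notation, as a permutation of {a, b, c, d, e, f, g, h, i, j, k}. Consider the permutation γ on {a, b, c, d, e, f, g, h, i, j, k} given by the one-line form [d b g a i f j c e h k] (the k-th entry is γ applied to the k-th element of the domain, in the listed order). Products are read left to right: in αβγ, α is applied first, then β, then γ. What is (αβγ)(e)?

Chase e: α(e) = a; β(a) = d; γ(d) = a. Hence (αβγ)(e) = a.

a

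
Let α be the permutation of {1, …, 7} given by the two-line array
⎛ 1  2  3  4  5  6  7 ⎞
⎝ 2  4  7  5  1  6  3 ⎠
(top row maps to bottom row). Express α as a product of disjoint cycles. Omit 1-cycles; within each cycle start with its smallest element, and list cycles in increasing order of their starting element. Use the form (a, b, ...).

Iterating α from 1 gives 1 → 2 → 4 → 5 → 1; that is the 4-cycle (1, 2, 4, 5).
Continuing from each remaining unvisited element yields (1, 2, 4, 5)(3, 7).

(1, 2, 4, 5)(3, 7)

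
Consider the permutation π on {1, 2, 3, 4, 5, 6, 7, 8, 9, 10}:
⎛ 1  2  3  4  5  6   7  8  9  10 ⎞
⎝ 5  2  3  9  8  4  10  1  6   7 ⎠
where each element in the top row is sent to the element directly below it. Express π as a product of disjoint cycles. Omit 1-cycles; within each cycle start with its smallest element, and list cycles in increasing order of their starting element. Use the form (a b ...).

Iterating π from 1 gives 1 → 5 → 8 → 1; that is the 3-cycle (1 5 8).
Repeating from the next unused element and collecting all non-trivial cycles gives (1 5 8)(4 9 6)(7 10).

(1 5 8)(4 9 6)(7 10)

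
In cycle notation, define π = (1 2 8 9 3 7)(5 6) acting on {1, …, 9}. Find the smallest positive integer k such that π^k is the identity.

The cycle type of π is (6, 2, 1).
The order of π is the least common multiple of its cycle lengths: lcm(6, 2) = 6.

6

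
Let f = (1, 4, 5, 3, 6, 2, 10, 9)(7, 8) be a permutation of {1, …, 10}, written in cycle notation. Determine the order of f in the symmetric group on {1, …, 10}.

The disjoint cycles have lengths 8, 2.
Since disjoint cycles commute, ord(f) = lcm(8, 2) = 8.

8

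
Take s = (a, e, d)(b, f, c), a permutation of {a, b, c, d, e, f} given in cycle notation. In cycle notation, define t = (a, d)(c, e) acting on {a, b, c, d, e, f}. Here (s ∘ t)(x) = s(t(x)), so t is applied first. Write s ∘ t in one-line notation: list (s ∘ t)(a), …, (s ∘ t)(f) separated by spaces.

a f d e b c

Chase each element through t then s: a → d → a; b → b → f; c → e → d; d → a → e; e → c → b; f → f → c.
Collecting the images, s ∘ t = [a f d e b c].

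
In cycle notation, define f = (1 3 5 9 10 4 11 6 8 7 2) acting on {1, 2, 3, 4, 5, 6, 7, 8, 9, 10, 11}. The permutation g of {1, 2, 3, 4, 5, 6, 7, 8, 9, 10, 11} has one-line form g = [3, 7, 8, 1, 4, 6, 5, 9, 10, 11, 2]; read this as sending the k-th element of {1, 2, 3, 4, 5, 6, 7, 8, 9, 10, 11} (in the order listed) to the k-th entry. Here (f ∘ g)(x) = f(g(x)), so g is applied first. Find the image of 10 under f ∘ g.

6

First apply g: g(10) = 11, then f(11) = 6. Thus (f ∘ g)(10) = 6.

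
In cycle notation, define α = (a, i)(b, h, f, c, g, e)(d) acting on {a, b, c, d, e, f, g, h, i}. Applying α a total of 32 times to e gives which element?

h

e lies in the 6-cycle (b, h, f, c, g, e).
Powers repeat with period 6 on this cycle, and 32 mod 6 = 2, so α^32(e) = α^2(e).
Advancing 2 steps from e: e → b → h.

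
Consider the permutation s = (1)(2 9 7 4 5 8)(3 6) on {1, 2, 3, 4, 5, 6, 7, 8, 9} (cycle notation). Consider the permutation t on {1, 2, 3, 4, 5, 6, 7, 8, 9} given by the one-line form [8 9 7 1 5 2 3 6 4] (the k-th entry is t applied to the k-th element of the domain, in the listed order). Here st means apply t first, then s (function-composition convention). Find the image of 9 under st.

t(9) = 4, then s(4) = 5; composing gives (st)(9) = 5.

5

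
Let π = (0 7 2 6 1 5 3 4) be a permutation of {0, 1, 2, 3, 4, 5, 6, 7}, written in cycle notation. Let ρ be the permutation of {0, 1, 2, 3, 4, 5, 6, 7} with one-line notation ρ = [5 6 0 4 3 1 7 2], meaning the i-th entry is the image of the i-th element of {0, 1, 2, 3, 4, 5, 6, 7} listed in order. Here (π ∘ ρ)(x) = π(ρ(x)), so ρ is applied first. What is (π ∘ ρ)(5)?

5

ρ(5) = 1, then π(1) = 5; composing gives (π ∘ ρ)(5) = 5.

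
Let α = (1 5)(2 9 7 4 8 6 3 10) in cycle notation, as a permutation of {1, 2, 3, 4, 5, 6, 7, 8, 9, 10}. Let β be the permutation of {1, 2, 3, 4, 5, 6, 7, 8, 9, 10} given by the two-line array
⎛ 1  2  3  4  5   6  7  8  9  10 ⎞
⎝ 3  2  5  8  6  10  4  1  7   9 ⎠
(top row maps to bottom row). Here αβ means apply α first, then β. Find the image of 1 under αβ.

α(1) = 5, then β(5) = 6; composing gives (αβ)(1) = 6.

6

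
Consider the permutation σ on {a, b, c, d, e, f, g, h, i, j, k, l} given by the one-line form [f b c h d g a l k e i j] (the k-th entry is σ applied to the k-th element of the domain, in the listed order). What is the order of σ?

Writing σ as disjoint cycles, the cycle lengths are 5, 3, 2, 1, 1.
The order of σ is the least common multiple of its cycle lengths: lcm(5, 3, 2) = 30.

30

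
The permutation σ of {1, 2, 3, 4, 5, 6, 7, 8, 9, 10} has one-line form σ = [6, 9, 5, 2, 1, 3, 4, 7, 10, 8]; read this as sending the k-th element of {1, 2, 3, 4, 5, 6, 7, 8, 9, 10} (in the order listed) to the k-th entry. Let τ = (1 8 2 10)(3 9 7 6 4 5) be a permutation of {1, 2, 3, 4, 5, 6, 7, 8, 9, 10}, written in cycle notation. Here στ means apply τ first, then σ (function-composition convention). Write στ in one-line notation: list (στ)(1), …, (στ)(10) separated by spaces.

7 8 10 1 5 2 3 9 4 6

Chase each element through τ then σ: 1 → 8 → 7; 2 → 10 → 8; 3 → 9 → 10; 4 → 5 → 1; 5 → 3 → 5; 6 → 4 → 2; 7 → 6 → 3; 8 → 2 → 9; 9 → 7 → 4; 10 → 1 → 6.
So στ in one-line form is 7 8 10 1 5 2 3 9 4 6.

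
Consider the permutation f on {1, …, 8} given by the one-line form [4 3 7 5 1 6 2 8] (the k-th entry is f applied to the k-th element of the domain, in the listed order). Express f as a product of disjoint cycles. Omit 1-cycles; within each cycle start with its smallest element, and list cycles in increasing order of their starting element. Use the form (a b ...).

(1 4 5)(2 3 7)

Start at 1 and follow images: 1 → 4 → 5 → 1, giving the cycle (1 4 5).
Continuing from each remaining unvisited element yields (1 4 5)(2 3 7).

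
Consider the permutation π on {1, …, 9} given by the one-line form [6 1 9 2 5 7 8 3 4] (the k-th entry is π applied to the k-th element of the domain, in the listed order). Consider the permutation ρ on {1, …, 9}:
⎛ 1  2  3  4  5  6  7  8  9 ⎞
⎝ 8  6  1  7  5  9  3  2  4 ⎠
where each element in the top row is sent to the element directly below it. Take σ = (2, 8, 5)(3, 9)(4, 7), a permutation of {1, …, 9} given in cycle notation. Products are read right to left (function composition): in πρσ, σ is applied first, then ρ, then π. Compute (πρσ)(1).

3

Chase 1: σ(1) = 1; ρ(1) = 8; π(8) = 3. Hence (πρσ)(1) = 3.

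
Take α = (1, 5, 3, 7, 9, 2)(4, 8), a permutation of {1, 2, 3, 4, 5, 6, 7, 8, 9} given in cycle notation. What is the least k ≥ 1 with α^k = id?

The cycle type of α is (6, 2, 1).
Since disjoint cycles commute, ord(α) = lcm(6, 2) = 6.

6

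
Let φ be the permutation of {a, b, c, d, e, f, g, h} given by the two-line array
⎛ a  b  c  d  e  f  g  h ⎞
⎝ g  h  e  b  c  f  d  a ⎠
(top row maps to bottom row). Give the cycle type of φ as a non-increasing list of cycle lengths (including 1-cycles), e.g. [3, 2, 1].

The disjoint cycles are (a g d b h)(c e)(f), with lengths 5, 2, 1 in non-increasing order.

[5, 2, 1]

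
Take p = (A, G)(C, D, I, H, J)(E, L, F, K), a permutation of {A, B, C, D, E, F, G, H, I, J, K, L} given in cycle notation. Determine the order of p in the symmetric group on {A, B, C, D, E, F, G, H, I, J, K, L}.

20

The cycle type of p is (5, 4, 2, 1).
Since disjoint cycles commute, ord(p) = lcm(5, 4, 2) = 20.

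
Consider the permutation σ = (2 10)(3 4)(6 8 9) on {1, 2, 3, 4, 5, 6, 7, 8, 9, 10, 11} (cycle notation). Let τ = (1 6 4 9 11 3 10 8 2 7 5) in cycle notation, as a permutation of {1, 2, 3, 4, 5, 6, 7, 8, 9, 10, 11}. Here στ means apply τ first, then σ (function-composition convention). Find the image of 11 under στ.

τ(11) = 3, then σ(3) = 4; composing gives (στ)(11) = 4.

4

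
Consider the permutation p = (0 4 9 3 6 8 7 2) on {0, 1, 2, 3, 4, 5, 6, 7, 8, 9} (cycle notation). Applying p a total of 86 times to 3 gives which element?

3 lies in the 8-cycle (0 4 9 3 6 8 7 2).
Powers repeat with period 8 on this cycle, and 86 mod 8 = 6, so p^86(3) = p^6(3).
Advancing 6 steps from 3: 3 → 6 → 8 → 7 → 2 → 0 → 4.

4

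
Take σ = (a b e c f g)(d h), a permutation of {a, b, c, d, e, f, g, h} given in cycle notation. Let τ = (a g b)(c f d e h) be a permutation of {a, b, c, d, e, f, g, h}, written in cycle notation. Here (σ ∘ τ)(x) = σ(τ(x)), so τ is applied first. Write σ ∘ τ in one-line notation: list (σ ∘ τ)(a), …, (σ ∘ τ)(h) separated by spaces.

a b g c d h e f

(σ ∘ τ)(x) = σ(τ(x)). Computing each image: σ(τ(a)) = σ(g) = a, σ(τ(b)) = σ(a) = b, σ(τ(c)) = σ(f) = g, σ(τ(d)) = σ(e) = c, σ(τ(e)) = σ(h) = d, σ(τ(f)) = σ(d) = h, σ(τ(g)) = σ(b) = e, σ(τ(h)) = σ(c) = f.
Hence σ ∘ τ = [a b g c d h e f].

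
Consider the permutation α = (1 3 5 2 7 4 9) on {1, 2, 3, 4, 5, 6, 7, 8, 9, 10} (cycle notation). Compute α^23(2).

2 lies in the 7-cycle (1 3 5 2 7 4 9).
On a 7-cycle, α^7 is the identity, so α^23 = α^2 there (23 ≡ 2 mod 7).
Stepping 2 places around the cycle: 2 → 7 → 4.

4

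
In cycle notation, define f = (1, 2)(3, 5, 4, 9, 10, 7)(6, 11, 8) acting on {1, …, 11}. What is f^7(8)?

6

8 lies in the 3-cycle (6, 11, 8).
Powers repeat with period 3 on this cycle, and 7 mod 3 = 1, so f^7(8) = f^1(8).
Advancing 1 step from 8: 8 → 6.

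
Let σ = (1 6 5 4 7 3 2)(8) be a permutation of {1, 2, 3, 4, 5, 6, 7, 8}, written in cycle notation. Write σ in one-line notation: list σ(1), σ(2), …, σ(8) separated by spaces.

6 1 2 7 4 5 3 8

Reading each image from the cycles: 1↦6, 2↦1, 3↦2, 4↦7, 5↦4, 6↦5, 7↦3, 8↦8.
So the one-line form is 6 1 2 7 4 5 3 8.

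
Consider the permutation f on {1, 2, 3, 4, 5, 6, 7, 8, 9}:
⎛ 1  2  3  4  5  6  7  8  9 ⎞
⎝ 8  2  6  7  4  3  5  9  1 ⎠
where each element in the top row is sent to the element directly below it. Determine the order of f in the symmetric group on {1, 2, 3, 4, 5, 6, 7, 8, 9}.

6

Decomposing into disjoint cycles gives cycle lengths 3, 3, 2, 1.
Since disjoint cycles commute, ord(f) = lcm(3, 3, 2) = 6.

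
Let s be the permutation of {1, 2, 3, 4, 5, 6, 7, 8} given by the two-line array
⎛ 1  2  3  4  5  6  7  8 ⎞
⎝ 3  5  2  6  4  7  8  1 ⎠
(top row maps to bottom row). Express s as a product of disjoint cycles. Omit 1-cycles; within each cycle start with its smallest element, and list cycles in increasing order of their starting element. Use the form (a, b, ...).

Iterating s from 1 gives 1 → 3 → 2 → 5 → 4 → 6 → 7 → 8 → 1; that is the 8-cycle (1, 3, 2, 5, 4, 6, 7, 8).
Repeating from the next unused element and collecting all non-trivial cycles gives (1, 3, 2, 5, 4, 6, 7, 8).

(1, 3, 2, 5, 4, 6, 7, 8)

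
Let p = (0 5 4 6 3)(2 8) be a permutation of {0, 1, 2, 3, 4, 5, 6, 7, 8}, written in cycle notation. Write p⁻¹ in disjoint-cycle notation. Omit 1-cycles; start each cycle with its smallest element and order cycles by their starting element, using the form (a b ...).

(0 3 6 4 5)(2 8)

The inverse reverses each cycle.
Reversing each cycle of p and rotating so the smallest element leads gives (0 3 6 4 5)(2 8).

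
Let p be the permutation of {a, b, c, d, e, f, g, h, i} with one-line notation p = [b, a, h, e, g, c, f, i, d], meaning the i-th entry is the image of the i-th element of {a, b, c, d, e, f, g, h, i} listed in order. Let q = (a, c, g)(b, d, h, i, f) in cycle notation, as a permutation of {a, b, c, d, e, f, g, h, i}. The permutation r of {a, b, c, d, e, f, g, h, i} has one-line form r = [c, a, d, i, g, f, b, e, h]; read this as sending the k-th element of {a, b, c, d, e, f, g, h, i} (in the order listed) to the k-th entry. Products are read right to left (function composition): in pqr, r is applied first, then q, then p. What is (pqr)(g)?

e

Apply the permutations in order: r(g) = b, then q(b) = d, then p(d) = e. So (pqr)(g) = e.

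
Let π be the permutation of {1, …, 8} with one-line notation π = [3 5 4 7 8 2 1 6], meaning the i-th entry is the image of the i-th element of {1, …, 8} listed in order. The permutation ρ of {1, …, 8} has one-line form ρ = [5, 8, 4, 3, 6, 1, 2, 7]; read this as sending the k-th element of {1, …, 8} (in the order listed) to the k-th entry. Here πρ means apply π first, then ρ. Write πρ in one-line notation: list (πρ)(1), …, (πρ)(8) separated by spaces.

(πρ)(x) = ρ(π(x)). Computing each image: ρ(π(1)) = ρ(3) = 4, ρ(π(2)) = ρ(5) = 6, ρ(π(3)) = ρ(4) = 3, ρ(π(4)) = ρ(7) = 2, ρ(π(5)) = ρ(8) = 7, ρ(π(6)) = ρ(2) = 8, ρ(π(7)) = ρ(1) = 5, ρ(π(8)) = ρ(6) = 1.
Hence πρ = [4 6 3 2 7 8 5 1].

4 6 3 2 7 8 5 1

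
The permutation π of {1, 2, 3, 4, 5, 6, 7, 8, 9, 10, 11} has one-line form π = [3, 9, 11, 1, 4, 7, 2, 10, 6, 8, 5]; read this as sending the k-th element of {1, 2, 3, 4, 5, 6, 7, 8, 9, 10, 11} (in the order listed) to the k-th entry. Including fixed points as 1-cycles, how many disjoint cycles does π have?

The cycle decomposition is (1, 3, 11, 5, 4)(2, 9, 6, 7)(8, 10), which has 3 cycles (counting 1-cycles).

3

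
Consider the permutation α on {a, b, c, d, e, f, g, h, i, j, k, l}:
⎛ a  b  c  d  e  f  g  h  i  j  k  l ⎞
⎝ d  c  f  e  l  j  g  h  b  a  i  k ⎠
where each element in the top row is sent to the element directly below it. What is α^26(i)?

Tracing i → b → … returns to i after 10 steps, so i lies in a 10-cycle (a, d, e, l, k, i, b, c, f, j).
Since the cycle has length 10, α^26 acts on it the same as α^6 (26 mod 10 = 6).
Stepping 6 places around the cycle: i → b → c → f → j → a → d.

d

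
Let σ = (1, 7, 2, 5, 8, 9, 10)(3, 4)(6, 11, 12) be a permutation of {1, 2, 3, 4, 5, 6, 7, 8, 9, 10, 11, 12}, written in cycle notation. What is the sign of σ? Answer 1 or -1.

-1

The cycle lengths are 7, 3, 2.
A cycle is odd iff its length is even; σ has 1 even-length cycle, so sgn(σ) = (−1)^1 and σ is odd.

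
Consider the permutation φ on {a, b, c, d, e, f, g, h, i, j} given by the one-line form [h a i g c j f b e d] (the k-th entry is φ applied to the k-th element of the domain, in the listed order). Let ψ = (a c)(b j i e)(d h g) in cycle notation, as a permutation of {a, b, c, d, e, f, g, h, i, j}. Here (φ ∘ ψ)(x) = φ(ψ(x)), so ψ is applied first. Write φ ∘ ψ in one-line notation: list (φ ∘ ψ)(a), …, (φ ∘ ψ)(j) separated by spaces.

i d h b a j g f c e

Chase each element through ψ then φ: a → c → i; b → j → d; c → a → h; d → h → b; e → b → a; f → f → j; g → d → g; h → g → f; i → e → c; j → i → e.
So φ ∘ ψ in one-line form is i d h b a j g f c e.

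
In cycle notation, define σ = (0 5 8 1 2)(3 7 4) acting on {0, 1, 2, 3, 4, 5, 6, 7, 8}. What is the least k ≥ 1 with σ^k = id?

15

The disjoint cycles have lengths 5, 3, 1.
The order is lcm(5, 3) = 15.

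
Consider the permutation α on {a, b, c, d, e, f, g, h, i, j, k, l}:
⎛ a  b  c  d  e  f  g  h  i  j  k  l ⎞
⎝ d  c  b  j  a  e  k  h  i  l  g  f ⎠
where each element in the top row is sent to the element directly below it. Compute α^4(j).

Tracing j → l → … returns to j after 6 steps, so j lies in a 6-cycle (a d j l f e).
Stepping 4 places around the cycle: j → l → f → e → a.

a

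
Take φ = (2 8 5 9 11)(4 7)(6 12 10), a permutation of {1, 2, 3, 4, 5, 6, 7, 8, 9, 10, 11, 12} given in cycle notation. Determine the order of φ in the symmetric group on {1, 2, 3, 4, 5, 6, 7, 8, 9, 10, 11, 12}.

30

The disjoint cycles have lengths 5, 3, 2, 1, 1.
The order is lcm(5, 3, 2) = 30.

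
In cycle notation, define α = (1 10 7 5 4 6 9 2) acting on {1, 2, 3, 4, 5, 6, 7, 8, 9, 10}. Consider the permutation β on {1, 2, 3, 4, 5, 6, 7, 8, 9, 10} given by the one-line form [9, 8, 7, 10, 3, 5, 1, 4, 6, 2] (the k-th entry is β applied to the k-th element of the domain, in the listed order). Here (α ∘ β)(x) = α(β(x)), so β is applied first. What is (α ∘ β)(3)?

5

First apply β: β(3) = 7, then α(7) = 5. Thus (α ∘ β)(3) = 5.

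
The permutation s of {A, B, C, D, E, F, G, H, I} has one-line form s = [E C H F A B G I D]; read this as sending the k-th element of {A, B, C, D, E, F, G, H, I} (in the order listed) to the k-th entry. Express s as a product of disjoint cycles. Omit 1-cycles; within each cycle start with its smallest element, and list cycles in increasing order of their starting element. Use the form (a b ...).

(A E)(B C H I D F)

Start at A and follow images: A → E → A, giving the cycle (A E).
Repeating from the next unused element and collecting all non-trivial cycles gives (A E)(B C H I D F).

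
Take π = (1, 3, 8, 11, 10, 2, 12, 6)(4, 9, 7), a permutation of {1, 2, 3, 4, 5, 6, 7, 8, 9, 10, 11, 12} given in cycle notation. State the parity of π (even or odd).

The cycle lengths are 8, 3, 1.
A cycle is odd iff its length is even; π has 1 even-length cycle, so sgn(π) = (−1)^1 and π is odd.

odd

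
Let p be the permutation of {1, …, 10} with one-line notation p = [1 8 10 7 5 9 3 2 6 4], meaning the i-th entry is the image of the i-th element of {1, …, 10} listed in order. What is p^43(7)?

Tracing 7 → 3 → … returns to 7 after 4 steps, so 7 lies in a 4-cycle (3, 10, 4, 7).
On a 4-cycle, p^4 is the identity, so p^43 = p^3 there (43 ≡ 3 mod 4).
Stepping 3 places around the cycle: 7 → 3 → 10 → 4.

4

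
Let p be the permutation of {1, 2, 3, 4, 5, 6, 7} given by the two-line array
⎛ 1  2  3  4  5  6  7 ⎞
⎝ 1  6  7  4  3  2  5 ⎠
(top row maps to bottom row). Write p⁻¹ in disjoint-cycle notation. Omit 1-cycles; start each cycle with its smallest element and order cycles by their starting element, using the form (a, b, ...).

First write p in disjoint cycles: (2, 6)(3, 7, 5).
The inverse reverses every cycle; in canonical form, p⁻¹ = (2, 6)(3, 5, 7).

(2, 6)(3, 5, 7)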